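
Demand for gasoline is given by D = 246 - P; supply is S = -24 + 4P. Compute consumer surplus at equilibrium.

Equilibrium: 246 - P = -24 + 4P gives P* = 54, Q* = 192.
Demand choke price (D = 0): P = 246.
CS = ½(246 − 54)(192) = 18432.

Consumer surplus = 18432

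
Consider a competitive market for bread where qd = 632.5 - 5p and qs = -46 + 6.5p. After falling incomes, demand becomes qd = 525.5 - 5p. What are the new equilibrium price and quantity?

Original equilibrium: p* = 59, q* = 337.5.
New equilibrium: 525.5 - 5p = -46 + 6.5p, so 571.5 = 11.5p and p' = 1143/23; q' = 525.5 − 5(1143/23) = 12743/46.

p' = 1143/23, q' = 12743/46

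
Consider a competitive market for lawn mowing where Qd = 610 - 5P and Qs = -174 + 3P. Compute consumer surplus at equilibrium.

Equilibrium: 610 - 5P = -174 + 3P gives P* = 98, Q* = 120.
Demand choke price (Qd = 0): P = 122.
CS = ½(122 − 98)(120) = 1440.

Consumer surplus = 1440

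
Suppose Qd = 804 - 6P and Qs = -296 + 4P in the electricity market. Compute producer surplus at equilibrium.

Producer surplus = 2592

Equilibrium: 804 - 6P = -296 + 4P gives P* = 110, Q* = 144.
Supply starts at P = 74 (where Qs = 0).
PS = ½(110 − 74)(144) = 2592.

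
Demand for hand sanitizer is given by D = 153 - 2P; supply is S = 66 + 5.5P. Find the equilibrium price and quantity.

P* = 11.6, Q* = 129.8

Set D = S: 153 - 2P = 66 + 5.5P.
87 = 7.5P, so P* = 11.6.
Q* = 153 − 2(11.6) = 129.8.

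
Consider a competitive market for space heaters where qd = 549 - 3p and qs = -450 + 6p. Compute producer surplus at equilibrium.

Producer surplus = 3888

Equilibrium: 549 - 3p = -450 + 6p gives p* = 111, q* = 216.
Supply starts at p = 75 (where qs = 0).
PS = ½(111 − 75)(216) = 3888.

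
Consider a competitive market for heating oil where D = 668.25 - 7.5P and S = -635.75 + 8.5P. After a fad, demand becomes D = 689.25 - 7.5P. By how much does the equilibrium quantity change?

Original equilibrium: P* = 81.5, Q* = 57.
New equilibrium: 689.25 - 7.5P = -635.75 + 8.5P, so 1325 = 16P and P' = 82.8125; Q' = 689.25 − 7.5(82.8125) = 68.15625.
Change in quantity: 68.15625 − 57 = 11.15625.

ΔQ = 11.15625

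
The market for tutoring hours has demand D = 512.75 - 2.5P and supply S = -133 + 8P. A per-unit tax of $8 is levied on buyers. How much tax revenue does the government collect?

Tax revenue = 57752/21

Pre-tax equilibrium: P* = 61.5, Q* = 359.
Tax on buyers shifts demand to D = 512.75 − 2.5(P + 8) = 492.75 - 2.5P.
492.75 - 2.5P = -133 + 8P gives seller price Ps = 2503/42; buyers pay Pb = 2503/42 + 8 = 2839/42.
New quantity: Q = 512.75 − 2.5(2839/42) = 7219/21.
Revenue = 8 × 7219/21 = 57752/21.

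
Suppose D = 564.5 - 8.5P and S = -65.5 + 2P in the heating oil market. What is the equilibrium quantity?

Set D = S: 564.5 - 8.5P = -65.5 + 2P.
630 = 10.5P, so P* = 60.
Q* = 564.5 − 8.5(60) = 54.5.

Q* = 54.5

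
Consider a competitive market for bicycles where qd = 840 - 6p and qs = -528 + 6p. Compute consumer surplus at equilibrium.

Equilibrium: 840 - 6p = -528 + 6p gives p* = 114, q* = 156.
Demand choke price (qd = 0): p = 140.
CS = ½(140 − 114)(156) = 2028.

Consumer surplus = 2028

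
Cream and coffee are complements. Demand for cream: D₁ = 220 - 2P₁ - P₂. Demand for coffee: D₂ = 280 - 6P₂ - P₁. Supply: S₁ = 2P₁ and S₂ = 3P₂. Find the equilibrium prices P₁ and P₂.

Market 1: 220 - 2P₁ - P₂ = 2P₁ → 4P₁ + P₂ = 220.
Market 2: 9P₂ + P₁ = 280.
Eliminating P₂: 9×(1) − 1×(2) gives 35P₁ = 1700, so P₁ = 340/7.
Back-substitute into (2): P₂ = (280 − 1×340/7) / 9 = 180/7.

P₁ = 340/7, P₂ = 180/7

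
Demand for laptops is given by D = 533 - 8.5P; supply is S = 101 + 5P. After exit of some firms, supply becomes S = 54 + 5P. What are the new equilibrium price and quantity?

Original equilibrium: P* = 32, Q* = 261.
New equilibrium: 533 - 8.5P = 54 + 5P, so 479 = 13.5P and P' = 958/27; Q' = 533 − 8.5(958/27) = 6248/27.

P' = 958/27, Q' = 6248/27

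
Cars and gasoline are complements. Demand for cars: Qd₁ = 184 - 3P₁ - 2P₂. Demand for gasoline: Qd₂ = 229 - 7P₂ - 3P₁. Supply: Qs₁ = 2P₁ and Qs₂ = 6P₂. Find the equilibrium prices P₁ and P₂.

P₁ = 1934/59, P₂ = 593/59

Market 1: 184 - 3P₁ - 2P₂ = 2P₁ → 5P₁ + 2P₂ = 184.
Market 2: 13P₂ + 3P₁ = 229.
Eliminating P₂: 13×(1) − 2×(2) gives 59P₁ = 1934, so P₁ = 1934/59.
Back-substitute into (2): P₂ = (229 − 3×1934/59) / 13 = 593/59.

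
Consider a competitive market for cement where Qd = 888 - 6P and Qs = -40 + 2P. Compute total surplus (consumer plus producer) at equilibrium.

Total surplus = 12288

Equilibrium: 888 - 6P = -40 + 2P gives P* = 116, Q* = 192.
Demand choke price: P = 148; supply starts at P = 20.
CS = ½(148 − 116)(192) = 3072; PS = ½(116 − 20)(192) = 9216.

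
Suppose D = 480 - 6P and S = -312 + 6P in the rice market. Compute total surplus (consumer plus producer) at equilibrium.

Equilibrium: 480 - 6P = -312 + 6P gives P* = 66, Q* = 84.
Demand choke price: P = 80; supply starts at P = 52.
CS = ½(80 − 66)(84) = 588; PS = ½(66 − 52)(84) = 588.

Total surplus = 1176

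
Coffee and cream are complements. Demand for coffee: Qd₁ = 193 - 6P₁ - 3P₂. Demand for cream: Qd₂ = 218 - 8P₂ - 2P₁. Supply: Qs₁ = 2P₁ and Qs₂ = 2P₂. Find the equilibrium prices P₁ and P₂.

Market 1: 193 - 6P₁ - 3P₂ = 2P₁ → 8P₁ + 3P₂ = 193.
Market 2: 10P₂ + 2P₁ = 218.
Eliminating P₂: 10×(1) − 3×(2) gives 74P₁ = 1276, so P₁ = 638/37.
Back-substitute into (2): P₂ = (218 − 2×638/37) / 10 = 679/37.

P₁ = 638/37, P₂ = 679/37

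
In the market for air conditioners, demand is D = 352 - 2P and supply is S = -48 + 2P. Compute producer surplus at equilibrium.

Producer surplus = 5776

Equilibrium: 352 - 2P = -48 + 2P gives P* = 100, Q* = 152.
Supply starts at P = 24 (where S = 0).
PS = ½(100 − 24)(152) = 5776.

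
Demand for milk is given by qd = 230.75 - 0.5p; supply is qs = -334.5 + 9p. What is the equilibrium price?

p* = 59.5

Set qd = qs: 230.75 - 0.5p = -334.5 + 9p.
565.25 = 9.5p, so p* = 59.5.
q* = 230.75 − 0.5(59.5) = 201.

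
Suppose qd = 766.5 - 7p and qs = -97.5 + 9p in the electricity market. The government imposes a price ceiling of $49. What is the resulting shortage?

Shortage = 80

Equilibrium price would be p* = 54, so the ceiling at 49 binds.
At p = 49: qd = 766.5 − 7(49) = 423.5, qs = -97.5 + 9(49) = 343.5.
Shortage = 423.5 − 343.5 = 80.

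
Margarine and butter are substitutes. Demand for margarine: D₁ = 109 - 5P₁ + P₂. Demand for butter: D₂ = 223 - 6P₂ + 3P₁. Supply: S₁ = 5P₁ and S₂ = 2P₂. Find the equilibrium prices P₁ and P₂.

P₁ = 1095/77, P₂ = 2557/77

Market 1: 109 - 5P₁ + P₂ = 5P₁ → 10P₁ - P₂ = 109.
Market 2: 8P₂ - 3P₁ = 223.
Eliminating P₂: 8×(1) + 1×(2) gives 77P₁ = 1095, so P₁ = 1095/77.
Back-substitute into (2): P₂ = (223 + 3×1095/77) / 8 = 2557/77.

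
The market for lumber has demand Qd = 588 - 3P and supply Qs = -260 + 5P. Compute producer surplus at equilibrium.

Equilibrium: 588 - 3P = -260 + 5P gives P* = 106, Q* = 270.
Supply starts at P = 52 (where Qs = 0).
PS = ½(106 − 52)(270) = 7290.

Producer surplus = 7290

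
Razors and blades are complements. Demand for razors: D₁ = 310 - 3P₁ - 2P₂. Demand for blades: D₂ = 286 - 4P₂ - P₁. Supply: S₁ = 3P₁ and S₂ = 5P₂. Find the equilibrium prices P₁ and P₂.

P₁ = 1109/26, P₂ = 703/26

Market 1: 310 - 3P₁ - 2P₂ = 3P₁ → 6P₁ + 2P₂ = 310.
Market 2: 9P₂ + P₁ = 286.
Eliminating P₂: 9×(1) − 2×(2) gives 52P₁ = 2218, so P₁ = 1109/26.
Back-substitute into (2): P₂ = (286 − 1×1109/26) / 9 = 703/26.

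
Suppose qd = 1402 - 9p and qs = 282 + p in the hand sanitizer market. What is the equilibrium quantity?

Set qd = qs: 1402 - 9p = 282 + p.
1120 = 10p, so p* = 112.
q* = 1402 − 9(112) = 394.

q* = 394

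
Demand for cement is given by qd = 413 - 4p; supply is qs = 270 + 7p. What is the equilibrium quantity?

Set qd = qs: 413 - 4p = 270 + 7p.
143 = 11p, so p* = 13.
q* = 413 − 4(13) = 361.

q* = 361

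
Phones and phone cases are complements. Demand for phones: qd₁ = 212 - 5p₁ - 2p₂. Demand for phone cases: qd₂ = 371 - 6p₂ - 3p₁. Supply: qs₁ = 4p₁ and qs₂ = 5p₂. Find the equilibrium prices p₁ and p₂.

Market 1: 212 - 5p₁ - 2p₂ = 4p₁ → 9p₁ + 2p₂ = 212.
Market 2: 11p₂ + 3p₁ = 371.
Eliminating p₂: 11×(1) − 2×(2) gives 93p₁ = 1590, so p₁ = 530/31.
Back-substitute into (2): p₂ = (371 − 3×530/31) / 11 = 901/31.

p₁ = 530/31, p₂ = 901/31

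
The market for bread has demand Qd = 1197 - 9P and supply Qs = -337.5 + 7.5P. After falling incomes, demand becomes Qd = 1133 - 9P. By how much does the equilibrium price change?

ΔP = -128/33

Original equilibrium: P* = 93, Q* = 360.
New equilibrium: 1133 - 9P = -337.5 + 7.5P, so 1470.5 = 16.5P and P' = 2941/33; Q' = 1133 − 9(2941/33) = 3640/11.
Change in price: 2941/33 − 93 = -128/33.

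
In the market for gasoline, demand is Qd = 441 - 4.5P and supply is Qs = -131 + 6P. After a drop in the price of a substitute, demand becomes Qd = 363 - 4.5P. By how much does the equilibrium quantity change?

Original equilibrium: P* = 1144/21, Q* = 1371/7.
New equilibrium: 363 - 4.5P = -131 + 6P, so 494 = 10.5P and P' = 988/21; Q' = 363 − 4.5(988/21) = 1059/7.
Change in quantity: 1059/7 − 1371/7 = -312/7.

ΔQ = -312/7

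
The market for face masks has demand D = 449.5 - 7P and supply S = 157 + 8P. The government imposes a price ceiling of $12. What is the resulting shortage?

Equilibrium price would be P* = 19.5, so the ceiling at 12 binds.
At P = 12: D = 449.5 − 7(12) = 365.5, S = 157 + 8(12) = 253.
Shortage = 365.5 − 253 = 112.5.

Shortage = 112.5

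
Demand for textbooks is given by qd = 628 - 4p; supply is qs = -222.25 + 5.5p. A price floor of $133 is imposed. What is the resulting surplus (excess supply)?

Surplus = 413.25

Equilibrium price would be p* = 89.5, so the floor at 133 binds.
At p = 133: qd = 96, qs = 509.25.
Surplus = 509.25 − 96 = 413.25.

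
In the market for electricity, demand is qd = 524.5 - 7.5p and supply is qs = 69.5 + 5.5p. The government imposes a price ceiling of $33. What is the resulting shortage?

Equilibrium price would be p* = 35, so the ceiling at 33 binds.
At p = 33: qd = 524.5 − 7.5(33) = 277, qs = 69.5 + 5.5(33) = 251.
Shortage = 277 − 251 = 26.

Shortage = 26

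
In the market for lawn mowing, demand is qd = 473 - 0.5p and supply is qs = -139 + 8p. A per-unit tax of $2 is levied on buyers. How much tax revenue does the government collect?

Tax revenue = 14826/17

Pre-tax equilibrium: p* = 72, q* = 437.
Tax on buyers shifts demand to qd = 473 − 0.5(p + 2) = 472 - 0.5p.
472 - 0.5p = -139 + 8p gives seller price ps = 1222/17; buyers pay pb = 1222/17 + 2 = 1256/17.
New quantity: q = 473 − 0.5(1256/17) = 7413/17.
Revenue = 2 × 7413/17 = 14826/17.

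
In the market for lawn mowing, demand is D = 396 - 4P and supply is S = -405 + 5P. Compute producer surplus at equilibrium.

Producer surplus = 160

Equilibrium: 396 - 4P = -405 + 5P gives P* = 89, Q* = 40.
Supply starts at P = 81 (where S = 0).
PS = ½(89 − 81)(40) = 160.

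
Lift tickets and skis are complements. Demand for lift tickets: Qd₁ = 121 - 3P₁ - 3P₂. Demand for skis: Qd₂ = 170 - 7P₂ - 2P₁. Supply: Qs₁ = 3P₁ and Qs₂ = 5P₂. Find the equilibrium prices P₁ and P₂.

P₁ = 157/11, P₂ = 389/33

Market 1: 121 - 3P₁ - 3P₂ = 3P₁ → 6P₁ + 3P₂ = 121.
Market 2: 12P₂ + 2P₁ = 170.
Eliminating P₂: 12×(1) − 3×(2) gives 66P₁ = 942, so P₁ = 157/11.
Back-substitute into (2): P₂ = (170 − 2×157/11) / 12 = 389/33.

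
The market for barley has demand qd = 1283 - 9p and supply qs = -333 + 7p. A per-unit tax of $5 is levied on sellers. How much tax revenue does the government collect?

Pre-tax equilibrium: p* = 101, q* = 374.
Tax on sellers shifts supply to qs = -333 + 7(p − 5) = -368 + 7p.
1283 - 9p = -368 + 7p gives buyer price pb = 103.1875; sellers receive ps = 103.1875 − 5 = 98.1875.
New quantity: q = 1283 − 9(103.1875) = 354.3125.
Revenue = 5 × 354.3125 = 1771.5625.

Tax revenue = 1771.5625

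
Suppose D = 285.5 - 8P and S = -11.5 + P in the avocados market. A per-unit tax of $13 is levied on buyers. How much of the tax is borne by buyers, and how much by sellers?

Pre-tax equilibrium: P* = 33, Q* = 21.5.
Tax on buyers shifts demand to D = 285.5 − 8(P + 13) = 181.5 - 8P.
181.5 - 8P = -11.5 + P gives seller price Ps = 193/9; buyers pay Pb = 193/9 + 13 = 310/9.
New quantity: Q = 285.5 − 8(310/9) = 179/18.
Buyer burden = 310/9 − 33 = 13/9; seller burden = 33 − 193/9 = 104/9.

Buyers bear 13/9, sellers bear 104/9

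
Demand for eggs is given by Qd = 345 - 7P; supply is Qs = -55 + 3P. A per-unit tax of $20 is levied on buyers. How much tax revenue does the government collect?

Pre-tax equilibrium: P* = 40, Q* = 65.
Tax on buyers shifts demand to Qd = 345 − 7(P + 20) = 205 - 7P.
205 - 7P = -55 + 3P gives seller price Ps = 26; buyers pay Pb = 26 + 20 = 46.
New quantity: Q = 345 − 7(46) = 23.
Revenue = 20 × 23 = 460.

Tax revenue = 460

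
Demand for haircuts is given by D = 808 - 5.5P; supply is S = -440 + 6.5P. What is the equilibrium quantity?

Q* = 236

Set D = S: 808 - 5.5P = -440 + 6.5P.
1248 = 12P, so P* = 104.
Q* = 808 − 5.5(104) = 236.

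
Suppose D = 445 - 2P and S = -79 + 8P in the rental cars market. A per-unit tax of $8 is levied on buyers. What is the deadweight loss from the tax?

Deadweight loss = 51.2

Pre-tax equilibrium: P* = 52.4, Q* = 340.2.
Tax on buyers shifts demand to D = 445 − 2(P + 8) = 429 - 2P.
429 - 2P = -79 + 8P gives seller price Ps = 50.8; buyers pay Pb = 50.8 + 8 = 58.8.
New quantity: Q = 445 − 2(58.8) = 327.4.
DWL = ½ × 8 × (340.2 − 327.4) = 51.2.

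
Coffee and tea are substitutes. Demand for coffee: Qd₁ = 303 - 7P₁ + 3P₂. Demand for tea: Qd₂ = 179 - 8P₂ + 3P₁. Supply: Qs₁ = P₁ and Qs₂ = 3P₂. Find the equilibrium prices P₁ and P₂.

P₁ = 3870/79, P₂ = 2341/79

Market 1: 303 - 7P₁ + 3P₂ = P₁ → 8P₁ - 3P₂ = 303.
Market 2: 11P₂ - 3P₁ = 179.
Eliminating P₂: 11×(1) + 3×(2) gives 79P₁ = 3870, so P₁ = 3870/79.
Back-substitute into (2): P₂ = (179 + 3×3870/79) / 11 = 2341/79.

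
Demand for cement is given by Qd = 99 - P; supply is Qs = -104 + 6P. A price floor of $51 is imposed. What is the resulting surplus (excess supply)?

Equilibrium price would be P* = 29, so the floor at 51 binds.
At P = 51: Qd = 48, Qs = 202.
Surplus = 202 − 48 = 154.

Surplus = 154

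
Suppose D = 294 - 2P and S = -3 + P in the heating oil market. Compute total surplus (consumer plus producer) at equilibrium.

Equilibrium: 294 - 2P = -3 + P gives P* = 99, Q* = 96.
Demand choke price: P = 147; supply starts at P = 3.
CS = ½(147 − 99)(96) = 2304; PS = ½(99 − 3)(96) = 4608.

Total surplus = 6912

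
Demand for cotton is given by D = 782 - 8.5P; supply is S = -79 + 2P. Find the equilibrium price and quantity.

P* = 82, Q* = 85

Set D = S: 782 - 8.5P = -79 + 2P.
861 = 10.5P, so P* = 82.
Q* = 782 − 8.5(82) = 85.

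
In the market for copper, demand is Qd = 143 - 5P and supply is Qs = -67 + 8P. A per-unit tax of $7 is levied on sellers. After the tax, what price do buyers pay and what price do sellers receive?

Pre-tax equilibrium: P* = 210/13, Q* = 809/13.
Tax on sellers shifts supply to Qs = -67 + 8(P − 7) = -123 + 8P.
143 - 5P = -123 + 8P gives buyer price Pb = 266/13; sellers receive Ps = 266/13 − 7 = 175/13.
New quantity: Q = 143 − 5(266/13) = 529/13.

Buyers pay 266/13, sellers receive 175/13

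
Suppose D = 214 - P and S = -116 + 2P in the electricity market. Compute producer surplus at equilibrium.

Producer surplus = 2704

Equilibrium: 214 - P = -116 + 2P gives P* = 110, Q* = 104.
Supply starts at P = 58 (where S = 0).
PS = ½(110 − 58)(104) = 2704.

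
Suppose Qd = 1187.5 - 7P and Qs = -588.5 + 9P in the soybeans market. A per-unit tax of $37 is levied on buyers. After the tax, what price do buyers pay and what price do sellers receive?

Pre-tax equilibrium: P* = 111, Q* = 410.5.
Tax on buyers shifts demand to Qd = 1187.5 − 7(P + 37) = 928.5 - 7P.
928.5 - 7P = -588.5 + 9P gives seller price Ps = 94.8125; buyers pay Pb = 94.8125 + 37 = 131.8125.
New quantity: Q = 1187.5 − 7(131.8125) = 264.8125.

Buyers pay $131.8125, sellers receive $94.8125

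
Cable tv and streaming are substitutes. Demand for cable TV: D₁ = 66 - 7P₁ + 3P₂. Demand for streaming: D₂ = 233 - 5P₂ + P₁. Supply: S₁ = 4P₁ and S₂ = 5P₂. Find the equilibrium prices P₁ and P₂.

P₁ = 1359/107, P₂ = 2629/107

Market 1: 66 - 7P₁ + 3P₂ = 4P₁ → 11P₁ - 3P₂ = 66.
Market 2: 10P₂ - P₁ = 233.
Eliminating P₂: 10×(1) + 3×(2) gives 107P₁ = 1359, so P₁ = 1359/107.
Back-substitute into (2): P₂ = (233 + 1×1359/107) / 10 = 2629/107.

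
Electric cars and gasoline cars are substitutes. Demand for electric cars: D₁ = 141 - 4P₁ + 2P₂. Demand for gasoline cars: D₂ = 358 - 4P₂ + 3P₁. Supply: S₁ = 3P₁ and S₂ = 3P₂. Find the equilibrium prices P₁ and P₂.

Market 1: 141 - 4P₁ + 2P₂ = 3P₁ → 7P₁ - 2P₂ = 141.
Market 2: 7P₂ - 3P₁ = 358.
Eliminating P₂: 7×(1) + 2×(2) gives 43P₁ = 1703, so P₁ = 1703/43.
Back-substitute into (2): P₂ = (358 + 3×1703/43) / 7 = 2929/43.

P₁ = 1703/43, P₂ = 2929/43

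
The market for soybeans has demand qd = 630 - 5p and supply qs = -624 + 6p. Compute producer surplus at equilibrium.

Equilibrium: 630 - 5p = -624 + 6p gives p* = 114, q* = 60.
Supply starts at p = 104 (where qs = 0).
PS = ½(114 − 104)(60) = 300.

Producer surplus = 300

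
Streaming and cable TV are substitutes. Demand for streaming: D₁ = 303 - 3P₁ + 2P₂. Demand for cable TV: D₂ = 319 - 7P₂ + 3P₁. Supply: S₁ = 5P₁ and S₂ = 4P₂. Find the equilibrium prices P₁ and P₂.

Market 1: 303 - 3P₁ + 2P₂ = 5P₁ → 8P₁ - 2P₂ = 303.
Market 2: 11P₂ - 3P₁ = 319.
Eliminating P₂: 11×(1) + 2×(2) gives 82P₁ = 3971, so P₁ = 3971/82.
Back-substitute into (2): P₂ = (319 + 3×3971/82) / 11 = 3461/82.

P₁ = 3971/82, P₂ = 3461/82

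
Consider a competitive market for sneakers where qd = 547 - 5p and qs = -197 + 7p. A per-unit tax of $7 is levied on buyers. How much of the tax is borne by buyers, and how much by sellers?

Pre-tax equilibrium: p* = 62, q* = 237.
Tax on buyers shifts demand to qd = 547 − 5(p + 7) = 512 - 5p.
512 - 5p = -197 + 7p gives seller price ps = 709/12; buyers pay pb = 709/12 + 7 = 793/12.
New quantity: q = 547 − 5(793/12) = 2599/12.
Buyer burden = 793/12 − 62 = 49/12; seller burden = 62 − 709/12 = 35/12.

Buyers bear 49/12, sellers bear 35/12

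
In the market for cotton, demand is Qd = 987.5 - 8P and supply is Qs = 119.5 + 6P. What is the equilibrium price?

P* = 62

Set Qd = Qs: 987.5 - 8P = 119.5 + 6P.
868 = 14P, so P* = 62.
Q* = 987.5 − 8(62) = 491.5.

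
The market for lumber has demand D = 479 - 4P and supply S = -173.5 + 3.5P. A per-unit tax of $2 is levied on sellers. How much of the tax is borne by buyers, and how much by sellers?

Buyers bear 14/15, sellers bear 16/15

Pre-tax equilibrium: P* = 87, Q* = 131.
Tax on sellers shifts supply to S = -173.5 + 3.5(P − 2) = -180.5 + 3.5P.
479 - 4P = -180.5 + 3.5P gives buyer price Pb = 1319/15; sellers receive Ps = 1319/15 − 2 = 1289/15.
New quantity: Q = 479 − 4(1319/15) = 1909/15.
Buyer burden = 1319/15 − 87 = 14/15; seller burden = 87 − 1289/15 = 16/15.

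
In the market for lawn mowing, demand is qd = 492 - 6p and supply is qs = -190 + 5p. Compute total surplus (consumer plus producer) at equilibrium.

Equilibrium: 492 - 6p = -190 + 5p gives p* = 62, q* = 120.
Demand choke price: p = 82; supply starts at p = 38.
CS = ½(82 − 62)(120) = 1200; PS = ½(62 − 38)(120) = 1440.

Total surplus = 2640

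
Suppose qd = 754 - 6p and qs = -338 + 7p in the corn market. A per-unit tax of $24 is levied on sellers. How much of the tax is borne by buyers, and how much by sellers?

Pre-tax equilibrium: p* = 84, q* = 250.
Tax on sellers shifts supply to qs = -338 + 7(p − 24) = -506 + 7p.
754 - 6p = -506 + 7p gives buyer price pb = 1260/13; sellers receive ps = 1260/13 − 24 = 948/13.
New quantity: q = 754 − 6(1260/13) = 2242/13.
Buyer burden = 1260/13 − 84 = 168/13; seller burden = 84 − 948/13 = 144/13.

Buyers bear 168/13, sellers bear 144/13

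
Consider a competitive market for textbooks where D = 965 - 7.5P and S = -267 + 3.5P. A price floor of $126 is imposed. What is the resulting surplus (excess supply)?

Surplus = 154

Equilibrium price would be P* = 112, so the floor at 126 binds.
At P = 126: D = 20, S = 174.
Surplus = 174 − 20 = 154.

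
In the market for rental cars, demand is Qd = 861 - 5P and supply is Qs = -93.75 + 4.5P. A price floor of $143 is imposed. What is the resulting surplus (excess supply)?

Surplus = 403.75

Equilibrium price would be P* = 100.5, so the floor at 143 binds.
At P = 143: Qd = 146, Qs = 549.75.
Surplus = 549.75 − 146 = 403.75.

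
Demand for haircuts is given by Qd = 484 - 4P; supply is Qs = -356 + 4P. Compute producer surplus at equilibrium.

Equilibrium: 484 - 4P = -356 + 4P gives P* = 105, Q* = 64.
Supply starts at P = 89 (where Qs = 0).
PS = ½(105 − 89)(64) = 512.

Producer surplus = 512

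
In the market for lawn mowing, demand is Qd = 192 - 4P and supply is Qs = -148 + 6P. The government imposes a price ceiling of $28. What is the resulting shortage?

Shortage = 60

Equilibrium price would be P* = 34, so the ceiling at 28 binds.
At P = 28: Qd = 192 − 4(28) = 80, Qs = -148 + 6(28) = 20.
Shortage = 80 − 20 = 60.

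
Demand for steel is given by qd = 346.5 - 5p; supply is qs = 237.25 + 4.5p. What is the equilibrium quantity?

q* = 289

Set qd = qs: 346.5 - 5p = 237.25 + 4.5p.
109.25 = 9.5p, so p* = 11.5.
q* = 346.5 − 5(11.5) = 289.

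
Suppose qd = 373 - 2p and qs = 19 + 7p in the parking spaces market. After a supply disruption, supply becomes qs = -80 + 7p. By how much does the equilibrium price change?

Δp = 11

Original equilibrium: p* = 118/3, q* = 883/3.
New equilibrium: 373 - 2p = -80 + 7p, so 453 = 9p and p' = 151/3; q' = 373 − 2(151/3) = 817/3.
Change in price: 151/3 − 118/3 = 11.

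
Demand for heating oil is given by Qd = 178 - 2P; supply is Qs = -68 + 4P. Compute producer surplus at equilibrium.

Producer surplus = 1152

Equilibrium: 178 - 2P = -68 + 4P gives P* = 41, Q* = 96.
Supply starts at P = 17 (where Qs = 0).
PS = ½(41 − 17)(96) = 1152.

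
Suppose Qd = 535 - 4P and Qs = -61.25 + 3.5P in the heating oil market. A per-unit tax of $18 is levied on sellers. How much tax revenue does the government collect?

Tax revenue = 3301.2

Pre-tax equilibrium: P* = 79.5, Q* = 217.
Tax on sellers shifts supply to Qs = -61.25 + 3.5(P − 18) = -124.25 + 3.5P.
535 - 4P = -124.25 + 3.5P gives buyer price Pb = 87.9; sellers receive Ps = 87.9 − 18 = 69.9.
New quantity: Q = 535 − 4(87.9) = 183.4.
Revenue = 18 × 183.4 = 3301.2.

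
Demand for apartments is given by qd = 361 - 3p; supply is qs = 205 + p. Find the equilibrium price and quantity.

p* = 39, q* = 244

Set qd = qs: 361 - 3p = 205 + p.
156 = 4p, so p* = 39.
q* = 361 − 3(39) = 244.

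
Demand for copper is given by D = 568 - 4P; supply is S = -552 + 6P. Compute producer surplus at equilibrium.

Producer surplus = 1200

Equilibrium: 568 - 4P = -552 + 6P gives P* = 112, Q* = 120.
Supply starts at P = 92 (where S = 0).
PS = ½(112 − 92)(120) = 1200.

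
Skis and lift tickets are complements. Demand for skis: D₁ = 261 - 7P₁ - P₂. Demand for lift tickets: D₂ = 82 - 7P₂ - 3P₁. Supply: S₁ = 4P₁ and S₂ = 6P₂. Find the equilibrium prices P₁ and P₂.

Market 1: 261 - 7P₁ - P₂ = 4P₁ → 11P₁ + P₂ = 261.
Market 2: 13P₂ + 3P₁ = 82.
Eliminating P₂: 13×(1) − 1×(2) gives 140P₁ = 3311, so P₁ = 23.65.
Back-substitute into (2): P₂ = (82 − 3×23.65) / 13 = 0.85.

P₁ = 23.65, P₂ = 0.85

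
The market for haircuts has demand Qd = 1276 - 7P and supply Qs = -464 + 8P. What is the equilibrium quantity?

Set Qd = Qs: 1276 - 7P = -464 + 8P.
1740 = 15P, so P* = 116.
Q* = 1276 − 7(116) = 464.

Q* = 464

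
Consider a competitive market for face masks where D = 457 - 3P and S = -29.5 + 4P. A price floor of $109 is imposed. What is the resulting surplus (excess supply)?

Equilibrium price would be P* = 69.5, so the floor at 109 binds.
At P = 109: D = 130, S = 406.5.
Surplus = 406.5 − 130 = 276.5.

Surplus = 276.5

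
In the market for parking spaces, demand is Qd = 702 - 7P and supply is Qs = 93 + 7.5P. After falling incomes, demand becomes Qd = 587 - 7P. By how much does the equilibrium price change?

Original equilibrium: P* = 42, Q* = 408.
New equilibrium: 587 - 7P = 93 + 7.5P, so 494 = 14.5P and P' = 988/29; Q' = 587 − 7(988/29) = 10107/29.
Change in price: 988/29 − 42 = -230/29.

ΔP = -230/29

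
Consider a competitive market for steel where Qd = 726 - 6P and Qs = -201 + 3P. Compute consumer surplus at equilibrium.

Consumer surplus = 972

Equilibrium: 726 - 6P = -201 + 3P gives P* = 103, Q* = 108.
Demand choke price (Qd = 0): P = 121.
CS = ½(121 − 103)(108) = 972.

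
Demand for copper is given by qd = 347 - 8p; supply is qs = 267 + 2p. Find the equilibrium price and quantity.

p* = 8, q* = 283

Set qd = qs: 347 - 8p = 267 + 2p.
80 = 10p, so p* = 8.
q* = 347 − 8(8) = 283.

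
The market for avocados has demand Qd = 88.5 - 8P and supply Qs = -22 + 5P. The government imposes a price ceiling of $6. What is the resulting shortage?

Shortage = 32.5

Equilibrium price would be P* = 8.5, so the ceiling at 6 binds.
At P = 6: Qd = 88.5 − 8(6) = 40.5, Qs = -22 + 5(6) = 8.
Shortage = 40.5 − 8 = 32.5.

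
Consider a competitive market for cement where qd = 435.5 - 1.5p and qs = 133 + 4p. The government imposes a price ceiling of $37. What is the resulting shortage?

Shortage = 99

Equilibrium price would be p* = 55, so the ceiling at 37 binds.
At p = 37: qd = 435.5 − 1.5(37) = 380, qs = 133 + 4(37) = 281.
Shortage = 380 − 281 = 99.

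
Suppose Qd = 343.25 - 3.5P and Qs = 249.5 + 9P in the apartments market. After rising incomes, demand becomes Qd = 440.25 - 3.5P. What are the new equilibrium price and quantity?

Original equilibrium: P* = 7.5, Q* = 317.
New equilibrium: 440.25 - 3.5P = 249.5 + 9P, so 190.75 = 12.5P and P' = 15.26; Q' = 440.25 − 3.5(15.26) = 386.84.

P' = 15.26, Q' = 386.84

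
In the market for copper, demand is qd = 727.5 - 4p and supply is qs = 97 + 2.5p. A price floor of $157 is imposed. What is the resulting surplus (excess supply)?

Surplus = 390

Equilibrium price would be p* = 97, so the floor at 157 binds.
At p = 157: qd = 99.5, qs = 489.5.
Surplus = 489.5 − 99.5 = 390.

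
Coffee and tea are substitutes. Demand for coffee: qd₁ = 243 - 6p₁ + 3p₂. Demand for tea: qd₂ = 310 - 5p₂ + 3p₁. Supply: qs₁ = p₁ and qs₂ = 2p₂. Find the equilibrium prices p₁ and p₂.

Market 1: 243 - 6p₁ + 3p₂ = p₁ → 7p₁ - 3p₂ = 243.
Market 2: 7p₂ - 3p₁ = 310.
Eliminating p₂: 7×(1) + 3×(2) gives 40p₁ = 2631, so p₁ = 65.775.
Back-substitute into (2): p₂ = (310 + 3×65.775) / 7 = 72.475.

p₁ = 65.775, p₂ = 72.475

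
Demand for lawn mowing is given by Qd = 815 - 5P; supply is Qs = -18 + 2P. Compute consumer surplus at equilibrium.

Equilibrium: 815 - 5P = -18 + 2P gives P* = 119, Q* = 220.
Demand choke price (Qd = 0): P = 163.
CS = ½(163 − 119)(220) = 4840.

Consumer surplus = 4840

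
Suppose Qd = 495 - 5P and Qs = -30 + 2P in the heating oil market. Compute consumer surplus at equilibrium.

Consumer surplus = 1440

Equilibrium: 495 - 5P = -30 + 2P gives P* = 75, Q* = 120.
Demand choke price (Qd = 0): P = 99.
CS = ½(99 − 75)(120) = 1440.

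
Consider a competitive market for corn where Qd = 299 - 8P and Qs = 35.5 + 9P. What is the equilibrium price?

Set Qd = Qs: 299 - 8P = 35.5 + 9P.
263.5 = 17P, so P* = 15.5.
Q* = 299 − 8(15.5) = 175.

P* = 15.5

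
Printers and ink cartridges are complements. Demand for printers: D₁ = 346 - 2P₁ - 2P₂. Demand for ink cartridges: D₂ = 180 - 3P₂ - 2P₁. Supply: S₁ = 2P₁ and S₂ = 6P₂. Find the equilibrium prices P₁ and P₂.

P₁ = 86.0625, P₂ = 0.875

Market 1: 346 - 2P₁ - 2P₂ = 2P₁ → 4P₁ + 2P₂ = 346.
Market 2: 9P₂ + 2P₁ = 180.
Eliminating P₂: 9×(1) − 2×(2) gives 32P₁ = 2754, so P₁ = 86.0625.
Back-substitute into (2): P₂ = (180 − 2×86.0625) / 9 = 0.875.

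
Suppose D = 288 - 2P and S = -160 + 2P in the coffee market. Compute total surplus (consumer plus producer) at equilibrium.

Equilibrium: 288 - 2P = -160 + 2P gives P* = 112, Q* = 64.
Demand choke price: P = 144; supply starts at P = 80.
CS = ½(144 − 112)(64) = 1024; PS = ½(112 − 80)(64) = 1024.

Total surplus = 2048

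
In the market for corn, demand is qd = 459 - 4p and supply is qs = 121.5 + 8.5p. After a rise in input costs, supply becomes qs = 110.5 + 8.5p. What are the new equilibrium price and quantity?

Original equilibrium: p* = 27, q* = 351.
New equilibrium: 459 - 4p = 110.5 + 8.5p, so 348.5 = 12.5p and p' = 27.88; q' = 459 − 4(27.88) = 347.48.

p' = 27.88, q' = 347.48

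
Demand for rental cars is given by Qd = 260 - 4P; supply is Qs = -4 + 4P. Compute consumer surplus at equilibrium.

Consumer surplus = 2048

Equilibrium: 260 - 4P = -4 + 4P gives P* = 33, Q* = 128.
Demand choke price (Qd = 0): P = 65.
CS = ½(65 − 33)(128) = 2048.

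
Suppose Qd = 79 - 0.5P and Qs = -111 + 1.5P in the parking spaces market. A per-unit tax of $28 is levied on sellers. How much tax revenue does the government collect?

Tax revenue = 588

Pre-tax equilibrium: P* = 95, Q* = 31.5.
Tax on sellers shifts supply to Qs = -111 + 1.5(P − 28) = -153 + 1.5P.
79 - 0.5P = -153 + 1.5P gives buyer price Pb = 116; sellers receive Ps = 116 − 28 = 88.
New quantity: Q = 79 − 0.5(116) = 21.
Revenue = 28 × 21 = 588.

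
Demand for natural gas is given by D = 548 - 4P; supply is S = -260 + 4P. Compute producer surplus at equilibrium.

Producer surplus = 2592

Equilibrium: 548 - 4P = -260 + 4P gives P* = 101, Q* = 144.
Supply starts at P = 65 (where S = 0).
PS = ½(101 − 65)(144) = 2592.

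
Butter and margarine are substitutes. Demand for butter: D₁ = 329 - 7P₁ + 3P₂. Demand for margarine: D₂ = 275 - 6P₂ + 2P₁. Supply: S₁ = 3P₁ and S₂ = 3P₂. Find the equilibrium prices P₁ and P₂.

Market 1: 329 - 7P₁ + 3P₂ = 3P₁ → 10P₁ - 3P₂ = 329.
Market 2: 9P₂ - 2P₁ = 275.
Eliminating P₂: 9×(1) + 3×(2) gives 84P₁ = 3786, so P₁ = 631/14.
Back-substitute into (2): P₂ = (275 + 2×631/14) / 9 = 284/7.

P₁ = 631/14, P₂ = 284/7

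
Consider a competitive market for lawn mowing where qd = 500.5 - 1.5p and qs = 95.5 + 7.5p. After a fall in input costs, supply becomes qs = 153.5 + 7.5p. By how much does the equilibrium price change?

Δp = -58/9

Original equilibrium: p* = 45, q* = 433.
New equilibrium: 500.5 - 1.5p = 153.5 + 7.5p, so 347 = 9p and p' = 347/9; q' = 500.5 − 1.5(347/9) = 1328/3.
Change in price: 347/9 − 45 = -58/9.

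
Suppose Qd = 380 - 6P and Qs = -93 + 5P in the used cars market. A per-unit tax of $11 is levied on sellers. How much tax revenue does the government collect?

Tax revenue = 1012

Pre-tax equilibrium: P* = 43, Q* = 122.
Tax on sellers shifts supply to Qs = -93 + 5(P − 11) = -148 + 5P.
380 - 6P = -148 + 5P gives buyer price Pb = 48; sellers receive Ps = 48 − 11 = 37.
New quantity: Q = 380 − 6(48) = 92.
Revenue = 11 × 92 = 1012.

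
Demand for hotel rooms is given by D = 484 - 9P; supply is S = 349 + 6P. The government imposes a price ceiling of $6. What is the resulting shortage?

Equilibrium price would be P* = 9, so the ceiling at 6 binds.
At P = 6: D = 484 − 9(6) = 430, S = 349 + 6(6) = 385.
Shortage = 430 − 385 = 45.

Shortage = 45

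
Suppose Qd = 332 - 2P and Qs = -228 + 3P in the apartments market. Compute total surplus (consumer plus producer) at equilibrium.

Equilibrium: 332 - 2P = -228 + 3P gives P* = 112, Q* = 108.
Demand choke price: P = 166; supply starts at P = 76.
CS = ½(166 − 112)(108) = 2916; PS = ½(112 − 76)(108) = 1944.

Total surplus = 4860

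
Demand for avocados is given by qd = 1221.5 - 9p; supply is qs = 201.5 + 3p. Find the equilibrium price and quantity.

p* = 85, q* = 456.5

Set qd = qs: 1221.5 - 9p = 201.5 + 3p.
1020 = 12p, so p* = 85.
q* = 1221.5 − 9(85) = 456.5.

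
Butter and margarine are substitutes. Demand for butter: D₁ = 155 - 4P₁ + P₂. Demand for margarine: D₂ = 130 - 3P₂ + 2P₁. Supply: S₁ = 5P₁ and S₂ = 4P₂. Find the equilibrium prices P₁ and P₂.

Market 1: 155 - 4P₁ + P₂ = 5P₁ → 9P₁ - P₂ = 155.
Market 2: 7P₂ - 2P₁ = 130.
Eliminating P₂: 7×(1) + 1×(2) gives 61P₁ = 1215, so P₁ = 1215/61.
Back-substitute into (2): P₂ = (130 + 2×1215/61) / 7 = 1480/61.

P₁ = 1215/61, P₂ = 1480/61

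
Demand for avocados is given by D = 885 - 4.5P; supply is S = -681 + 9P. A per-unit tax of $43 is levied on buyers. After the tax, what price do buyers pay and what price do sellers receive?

Pre-tax equilibrium: P* = 116, Q* = 363.
Tax on buyers shifts demand to D = 885 − 4.5(P + 43) = 691.5 - 4.5P.
691.5 - 4.5P = -681 + 9P gives seller price Ps = 305/3; buyers pay Pb = 305/3 + 43 = 434/3.
New quantity: Q = 885 − 4.5(434/3) = 234.

Buyers pay 434/3, sellers receive 305/3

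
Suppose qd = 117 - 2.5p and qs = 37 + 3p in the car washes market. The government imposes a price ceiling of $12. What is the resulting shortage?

Equilibrium price would be p* = 160/11, so the ceiling at 12 binds.
At p = 12: qd = 117 − 2.5(12) = 87, qs = 37 + 3(12) = 73.
Shortage = 87 − 73 = 14.

Shortage = 14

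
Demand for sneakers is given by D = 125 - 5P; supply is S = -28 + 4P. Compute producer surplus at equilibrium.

Producer surplus = 200

Equilibrium: 125 - 5P = -28 + 4P gives P* = 17, Q* = 40.
Supply starts at P = 7 (where S = 0).
PS = ½(17 − 7)(40) = 200.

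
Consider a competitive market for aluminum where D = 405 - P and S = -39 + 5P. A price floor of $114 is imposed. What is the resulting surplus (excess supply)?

Surplus = 240

Equilibrium price would be P* = 74, so the floor at 114 binds.
At P = 114: D = 291, S = 531.
Surplus = 531 − 291 = 240.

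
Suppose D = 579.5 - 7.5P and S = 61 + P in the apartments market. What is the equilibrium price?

Set D = S: 579.5 - 7.5P = 61 + P.
518.5 = 8.5P, so P* = 61.
Q* = 579.5 − 7.5(61) = 122.

P* = 61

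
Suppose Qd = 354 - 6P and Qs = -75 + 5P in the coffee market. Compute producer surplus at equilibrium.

Producer surplus = 1440

Equilibrium: 354 - 6P = -75 + 5P gives P* = 39, Q* = 120.
Supply starts at P = 15 (where Qs = 0).
PS = ½(39 − 15)(120) = 1440.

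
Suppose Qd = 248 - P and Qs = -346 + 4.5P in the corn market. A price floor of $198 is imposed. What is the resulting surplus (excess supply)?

Surplus = 495

Equilibrium price would be P* = 108, so the floor at 198 binds.
At P = 198: Qd = 50, Qs = 545.
Surplus = 545 − 50 = 495.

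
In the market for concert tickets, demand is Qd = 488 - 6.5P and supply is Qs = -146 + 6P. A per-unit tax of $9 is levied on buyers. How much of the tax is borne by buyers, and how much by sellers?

Buyers bear $4.32, sellers bear $4.68

Pre-tax equilibrium: P* = 50.72, Q* = 158.32.
Tax on buyers shifts demand to Qd = 488 − 6.5(P + 9) = 429.5 - 6.5P.
429.5 - 6.5P = -146 + 6P gives seller price Ps = 46.04; buyers pay Pb = 46.04 + 9 = 55.04.
New quantity: Q = 488 − 6.5(55.04) = 130.24.
Buyer burden = 55.04 − 50.72 = 4.32; seller burden = 50.72 − 46.04 = 4.68.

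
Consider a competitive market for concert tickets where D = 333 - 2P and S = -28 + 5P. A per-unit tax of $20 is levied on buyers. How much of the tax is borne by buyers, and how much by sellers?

Buyers bear 100/7, sellers bear 40/7

Pre-tax equilibrium: P* = 361/7, Q* = 1609/7.
Tax on buyers shifts demand to D = 333 − 2(P + 20) = 293 - 2P.
293 - 2P = -28 + 5P gives seller price Ps = 321/7; buyers pay Pb = 321/7 + 20 = 461/7.
New quantity: Q = 333 − 2(461/7) = 1409/7.
Buyer burden = 461/7 − 361/7 = 100/7; seller burden = 361/7 − 321/7 = 40/7.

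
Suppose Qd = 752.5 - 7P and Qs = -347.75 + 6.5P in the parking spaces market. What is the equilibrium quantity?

Set Qd = Qs: 752.5 - 7P = -347.75 + 6.5P.
1100.25 = 13.5P, so P* = 81.5.
Q* = 752.5 − 7(81.5) = 182.

Q* = 182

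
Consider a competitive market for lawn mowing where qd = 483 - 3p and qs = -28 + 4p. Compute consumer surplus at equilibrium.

Equilibrium: 483 - 3p = -28 + 4p gives p* = 73, q* = 264.
Demand choke price (qd = 0): p = 161.
CS = ½(161 − 73)(264) = 11616.

Consumer surplus = 11616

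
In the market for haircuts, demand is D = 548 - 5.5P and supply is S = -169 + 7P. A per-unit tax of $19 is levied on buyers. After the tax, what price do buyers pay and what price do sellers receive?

Buyers pay $68, sellers receive $49

Pre-tax equilibrium: P* = 57.36, Q* = 232.52.
Tax on buyers shifts demand to D = 548 − 5.5(P + 19) = 443.5 - 5.5P.
443.5 - 5.5P = -169 + 7P gives seller price Ps = 49; buyers pay Pb = 49 + 19 = 68.
New quantity: Q = 548 − 5.5(68) = 174.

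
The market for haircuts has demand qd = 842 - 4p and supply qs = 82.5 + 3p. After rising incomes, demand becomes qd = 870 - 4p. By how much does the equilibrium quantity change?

Δq = 12

Original equilibrium: p* = 108.5, q* = 408.
New equilibrium: 870 - 4p = 82.5 + 3p, so 787.5 = 7p and p' = 112.5; q' = 870 − 4(112.5) = 420.
Change in quantity: 420 − 408 = 12.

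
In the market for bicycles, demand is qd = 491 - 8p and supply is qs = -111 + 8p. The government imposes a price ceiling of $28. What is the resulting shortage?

Equilibrium price would be p* = 37.625, so the ceiling at 28 binds.
At p = 28: qd = 491 − 8(28) = 267, qs = -111 + 8(28) = 113.
Shortage = 267 − 113 = 154.

Shortage = 154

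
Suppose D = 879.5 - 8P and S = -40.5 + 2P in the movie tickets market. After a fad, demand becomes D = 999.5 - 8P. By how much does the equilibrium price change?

ΔP = 12

Original equilibrium: P* = 92, Q* = 143.5.
New equilibrium: 999.5 - 8P = -40.5 + 2P, so 1040 = 10P and P' = 104; Q' = 999.5 − 8(104) = 167.5.
Change in price: 104 − 92 = 12.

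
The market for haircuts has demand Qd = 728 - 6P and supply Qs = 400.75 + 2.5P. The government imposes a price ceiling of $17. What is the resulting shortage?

Equilibrium price would be P* = 38.5, so the ceiling at 17 binds.
At P = 17: Qd = 728 − 6(17) = 626, Qs = 400.75 + 2.5(17) = 443.25.
Shortage = 626 − 443.25 = 182.75.

Shortage = 182.75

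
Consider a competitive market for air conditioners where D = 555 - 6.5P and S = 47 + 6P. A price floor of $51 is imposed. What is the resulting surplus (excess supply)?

Surplus = 129.5

Equilibrium price would be P* = 40.64, so the floor at 51 binds.
At P = 51: D = 223.5, S = 353.
Surplus = 353 − 223.5 = 129.5.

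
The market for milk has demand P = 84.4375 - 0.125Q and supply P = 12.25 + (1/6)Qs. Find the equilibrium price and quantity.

Set the two price expressions equal: 84.4375 - 0.125Q = 12.25 + (1/6)Q.
72.1875 = (7/24)Q, so Q* = 247.5.
P* = 84.4375 − (0.125)(247.5) = 53.5.

P* = 53.5, Q* = 247.5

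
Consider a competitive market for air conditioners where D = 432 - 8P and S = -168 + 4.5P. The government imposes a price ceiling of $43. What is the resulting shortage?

Shortage = 62.5

Equilibrium price would be P* = 48, so the ceiling at 43 binds.
At P = 43: D = 432 − 8(43) = 88, S = -168 + 4.5(43) = 25.5.
Shortage = 88 − 25.5 = 62.5.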